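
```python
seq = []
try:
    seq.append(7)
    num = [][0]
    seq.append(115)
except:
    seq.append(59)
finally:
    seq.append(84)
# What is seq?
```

Step-by-step execution trace:
1. try: `seq.append(7)` → seq = [7].
2. `num = [][0]` raises IndexError; `seq.append(115)` is not reached.
3. bare `except` matches → `seq.append(59)` → seq = [7, 59].
4. finally always runs: `seq.append(84)` → seq = [7, 59, 84].
Result: [7, 59, 84]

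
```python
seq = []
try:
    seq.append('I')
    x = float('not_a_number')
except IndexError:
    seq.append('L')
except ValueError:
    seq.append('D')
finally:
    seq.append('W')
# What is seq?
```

Step-by-step execution trace:
1. try: `seq.append('I')` → seq = ['I'].
2. `x = float('not_a_number')` raises ValueError.
3. `except IndexError` does not match ValueError; skipped.
4. `except ValueError` matches → `seq.append('D')` → seq = ['I', 'D'].
5. finally always runs: `seq.append('W')` → seq = ['I', 'D', 'W'].
Result: ['I', 'D', 'W']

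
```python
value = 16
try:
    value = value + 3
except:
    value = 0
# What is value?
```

Step-by-step execution trace:
1. value starts at 16.
2. try: `value = value + 3` → value = 19. No exception raised.
3. `except` is skipped.
Result: 19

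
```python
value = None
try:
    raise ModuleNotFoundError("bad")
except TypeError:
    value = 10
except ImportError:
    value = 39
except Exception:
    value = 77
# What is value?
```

Step-by-step execution trace:
1. `raise ModuleNotFoundError(...)` raises ModuleNotFoundError.
2. `except TypeError` does not match (ModuleNotFoundError is not a subclass of TypeError); skipped.
3. `except ImportError` matches (ModuleNotFoundError is a subclass of ImportError) → value = 39.
4. `except Exception` is not reached.
Result: 39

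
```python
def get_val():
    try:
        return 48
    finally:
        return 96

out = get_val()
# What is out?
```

Step-by-step execution trace:
1. `get_val()` enters try: `return 48` sets pending return value 48.
2. Before returning, `finally: return 96` runs and overrides the pending return.
3. get_val() returns 96 → out = 96.
Result: 96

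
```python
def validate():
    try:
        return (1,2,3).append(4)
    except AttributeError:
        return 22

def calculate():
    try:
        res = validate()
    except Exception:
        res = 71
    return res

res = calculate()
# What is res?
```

Step-by-step execution trace:
1. `calculate()` calls `validate()`.
2. In validate: `(1,2,3).append(4)` raises AttributeError; `except AttributeError` catches it → returns 22.
3. In calculate: `res = validate()` → res = 22. No exception reaches calculate.
4. `except Exception` is skipped; calculate returns 22.
5. res = 22.
Result: 22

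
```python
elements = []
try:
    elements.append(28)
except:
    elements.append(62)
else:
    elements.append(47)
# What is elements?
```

Step-by-step execution trace:
1. try: `elements.append(28)` → elements = [28]. No exception raised.
2. `except` is skipped.
3. `else` runs (try completed without exception): `elements.append(47)` → elements = [28, 47].
Result: [28, 47]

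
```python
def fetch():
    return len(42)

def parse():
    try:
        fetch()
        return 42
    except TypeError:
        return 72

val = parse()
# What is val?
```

Step-by-step execution trace:
1. `parse()` calls `fetch()`.
2. `fetch()` evaluates `len(42)`, which raises TypeError; it propagates to the caller.
3. `return 42` is not reached.
4. `except TypeError` in parse matches → returns 72.
5. val = 72.
Result: 72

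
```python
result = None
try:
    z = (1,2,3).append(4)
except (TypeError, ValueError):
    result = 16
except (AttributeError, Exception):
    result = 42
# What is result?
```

Step-by-step execution trace:
1. `z = (1,2,3).append(4)` raises AttributeError.
2. `except (TypeError, ValueError)` does not match AttributeError; skipped.
3. `except (AttributeError, Exception)` matches (AttributeError is in the tuple) → result = 42.
Result: 42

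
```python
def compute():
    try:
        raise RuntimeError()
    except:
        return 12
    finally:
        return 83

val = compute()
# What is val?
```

Step-by-step execution trace:
1. `compute()` enters try: `raise RuntimeError()` raises RuntimeError.
2. bare `except` matches → `return 12` sets pending return value 12.
3. Before returning, `finally: return 83` runs and overrides the pending return.
4. compute() returns 83 → val = 83.
Result: 83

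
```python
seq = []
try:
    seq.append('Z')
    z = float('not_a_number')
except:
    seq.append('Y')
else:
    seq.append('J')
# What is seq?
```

Step-by-step execution trace:
1. try: `seq.append('Z')` → seq = ['Z'].
2. `z = float('not_a_number')` raises ValueError.
3. bare `except` matches → `seq.append('Y')` → seq = ['Z', 'Y'].
4. `else` is skipped (an exception was raised).
Result: ['Z', 'Y']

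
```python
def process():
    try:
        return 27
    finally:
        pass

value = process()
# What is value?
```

Step-by-step execution trace:
1. `process()` enters try: `return 27` sets pending return value 27.
2. Before returning, `finally: pass` runs (no effect).
3. process() returns 27 → value = 27.
Result: 27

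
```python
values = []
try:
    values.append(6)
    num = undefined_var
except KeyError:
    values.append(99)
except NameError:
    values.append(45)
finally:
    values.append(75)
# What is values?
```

Step-by-step execution trace:
1. try: `values.append(6)` → values = [6].
2. `num = undefined_var` raises NameError.
3. `except KeyError` does not match NameError; skipped.
4. `except NameError` matches → `values.append(45)` → values = [6, 45].
5. finally always runs: `values.append(75)` → values = [6, 45, 75].
Result: [6, 45, 75]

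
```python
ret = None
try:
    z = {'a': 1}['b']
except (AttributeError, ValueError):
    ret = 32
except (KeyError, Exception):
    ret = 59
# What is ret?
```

Step-by-step execution trace:
1. `z = {'a': 1}['b']` raises KeyError.
2. `except (AttributeError, ValueError)` does not match KeyError; skipped.
3. `except (KeyError, Exception)` matches (KeyError is in the tuple) → ret = 59.
Result: 59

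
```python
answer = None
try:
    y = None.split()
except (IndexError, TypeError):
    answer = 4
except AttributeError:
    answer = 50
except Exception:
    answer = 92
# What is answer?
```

Step-by-step execution trace:
1. `y = None.split()` raises AttributeError.
2. `except (IndexError, TypeError)` does not match AttributeError; skipped.
3. `except AttributeError` matches (exact type match) → answer = 50.
4. `except Exception` is not reached.
Result: 50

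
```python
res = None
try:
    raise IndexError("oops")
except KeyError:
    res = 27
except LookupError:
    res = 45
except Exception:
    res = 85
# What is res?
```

Step-by-step execution trace:
1. `raise IndexError(...)` raises IndexError.
2. `except KeyError` does not match (IndexError is not a subclass of KeyError); skipped.
3. `except LookupError` matches (IndexError is a subclass of LookupError) → res = 45.
4. `except Exception` is not reached.
Result: 45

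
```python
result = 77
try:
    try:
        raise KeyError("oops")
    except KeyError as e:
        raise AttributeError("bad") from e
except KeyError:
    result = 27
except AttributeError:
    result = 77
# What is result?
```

Step-by-step execution trace:
1. Inner try raises KeyError; inner `except KeyError as e` catches it.
2. `raise AttributeError(...) from e` raises AttributeError (KeyError is attached as __cause__, but only AttributeError is active).
3. Outer `except KeyError` does not match AttributeError; skipped.
4. Outer `except AttributeError` matches → result = 77.
Result: 77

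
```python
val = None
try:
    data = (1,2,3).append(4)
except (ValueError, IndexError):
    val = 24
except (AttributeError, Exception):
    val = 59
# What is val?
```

Step-by-step execution trace:
1. `data = (1,2,3).append(4)` raises AttributeError.
2. `except (ValueError, IndexError)` does not match AttributeError; skipped.
3. `except (AttributeError, Exception)` matches (AttributeError is in the tuple) → val = 59.
Result: 59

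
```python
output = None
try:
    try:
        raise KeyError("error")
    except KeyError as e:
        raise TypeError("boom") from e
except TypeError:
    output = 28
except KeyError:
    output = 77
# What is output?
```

Step-by-step execution trace:
1. Inner try raises KeyError; inner `except KeyError as e` catches it.
2. `raise TypeError(...) from e` raises TypeError (KeyError is attached as __cause__, but only TypeError is active).
3. Outer `except TypeError` matches → output = 28.
4. `except KeyError` is not reached.
Result: 28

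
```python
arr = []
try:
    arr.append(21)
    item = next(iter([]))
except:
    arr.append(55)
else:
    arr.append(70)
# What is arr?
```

Step-by-step execution trace:
1. try: `arr.append(21)` → arr = [21].
2. `item = next(iter([]))` raises StopIteration.
3. bare `except` matches → `arr.append(55)` → arr = [21, 55].
4. `else` is skipped (an exception was raised).
Result: [21, 55]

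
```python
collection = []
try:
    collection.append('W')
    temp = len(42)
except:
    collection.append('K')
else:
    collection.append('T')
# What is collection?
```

Step-by-step execution trace:
1. try: `collection.append('W')` → collection = ['W'].
2. `temp = len(42)` raises TypeError.
3. bare `except` matches → `collection.append('K')` → collection = ['W', 'K'].
4. `else` is skipped (an exception was raised).
Result: ['W', 'K']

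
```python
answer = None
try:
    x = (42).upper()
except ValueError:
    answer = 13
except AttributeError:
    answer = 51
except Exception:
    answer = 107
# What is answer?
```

Step-by-step execution trace:
1. `x = (42).upper()` raises AttributeError.
2. `except ValueError` does not match AttributeError; skipped.
3. `except AttributeError` matches → answer = 51.
4. Remaining except clauses are skipped.
Result: 51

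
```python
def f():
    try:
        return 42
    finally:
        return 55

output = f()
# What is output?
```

Step-by-step execution trace:
1. `f()` enters try: `return 42` sets pending return value 42.
2. Before returning, `finally: return 55` runs and overrides the pending return.
3. f() returns 55 → output = 55.
Result: 55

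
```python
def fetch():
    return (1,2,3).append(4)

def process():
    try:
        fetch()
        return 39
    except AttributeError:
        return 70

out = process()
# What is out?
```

Step-by-step execution trace:
1. `process()` calls `fetch()`.
2. `fetch()` evaluates `(1,2,3).append(4)`, which raises AttributeError; it propagates to the caller.
3. `return 39` is not reached.
4. `except AttributeError` in process matches → returns 70.
5. out = 70.
Result: 70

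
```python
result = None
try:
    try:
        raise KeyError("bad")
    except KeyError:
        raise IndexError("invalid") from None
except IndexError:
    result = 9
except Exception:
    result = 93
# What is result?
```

Step-by-step execution trace:
1. Inner try raises KeyError; inner `except KeyError` catches it.
2. `raise IndexError(...) from None` raises IndexError (from None suppresses __context__, but the active exception is still IndexError).
3. Outer `except IndexError` matches → result = 9.
4. `except Exception` is not reached.
Result: 9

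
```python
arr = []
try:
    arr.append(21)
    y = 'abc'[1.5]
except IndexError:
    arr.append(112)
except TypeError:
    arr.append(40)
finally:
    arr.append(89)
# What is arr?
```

Step-by-step execution trace:
1. try: `arr.append(21)` → arr = [21].
2. `y = 'abc'[1.5]` raises TypeError.
3. `except IndexError` does not match TypeError; skipped.
4. `except TypeError` matches → `arr.append(40)` → arr = [21, 40].
5. finally always runs: `arr.append(89)` → arr = [21, 40, 89].
Result: [21, 40, 89]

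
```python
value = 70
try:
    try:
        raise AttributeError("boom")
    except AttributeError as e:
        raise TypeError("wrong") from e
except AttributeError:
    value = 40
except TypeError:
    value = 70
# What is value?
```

Step-by-step execution trace:
1. Inner try raises AttributeError; inner `except AttributeError as e` catches it.
2. `raise TypeError(...) from e` raises TypeError (AttributeError is attached as __cause__, but only TypeError is active).
3. Outer `except AttributeError` does not match TypeError; skipped.
4. Outer `except TypeError` matches → value = 70.
Result: 70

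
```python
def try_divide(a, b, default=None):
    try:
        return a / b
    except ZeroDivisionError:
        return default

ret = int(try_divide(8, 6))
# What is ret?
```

Step-by-step execution trace:
1. `try_divide(8, 6)` enters try: `return 8 / 6` → returns 1.3333333333333333. No exception raised.
2. `except ZeroDivisionError` is skipped.
3. `int(1.3333333333333333)` → 1 → ret = 1.
Result: 1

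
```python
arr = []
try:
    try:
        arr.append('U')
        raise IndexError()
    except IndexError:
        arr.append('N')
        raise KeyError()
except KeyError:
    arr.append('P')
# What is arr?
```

Step-by-step execution trace:
1. Inner try: `arr.append('U')` → arr = ['U'].
2. `raise IndexError()` raises IndexError.
3. Inner `except IndexError` matches → `arr.append('N')` → arr = ['U', 'N'].
4. `raise KeyError()` raises KeyError; propagates to outer try.
5. Outer `except KeyError` matches → `arr.append('P')` → arr = ['U', 'N', 'P'].
Result: ['U', 'N', 'P']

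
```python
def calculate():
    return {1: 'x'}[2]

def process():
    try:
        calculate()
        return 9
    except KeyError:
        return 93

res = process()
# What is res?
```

Step-by-step execution trace:
1. `process()` calls `calculate()`.
2. `calculate()` evaluates `{1: 'x'}[2]`, which raises KeyError; it propagates to the caller.
3. `return 9` is not reached.
4. `except KeyError` in process matches → returns 93.
5. res = 93.
Result: 93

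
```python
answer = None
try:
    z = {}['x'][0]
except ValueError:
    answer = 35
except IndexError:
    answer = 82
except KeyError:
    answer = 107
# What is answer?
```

Step-by-step execution trace:
1. `z = {}['x'][0]` raises KeyError.
2. `except ValueError` does not match KeyError; skipped.
3. `except IndexError` does not match KeyError; skipped.
4. `except KeyError` matches → answer = 107.
Result: 107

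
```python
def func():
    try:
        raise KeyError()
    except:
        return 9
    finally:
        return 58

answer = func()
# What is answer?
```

Step-by-step execution trace:
1. `func()` enters try: `raise KeyError()` raises KeyError.
2. bare `except` matches → `return 9` sets pending return value 9.
3. Before returning, `finally: return 58` runs and overrides the pending return.
4. func() returns 58 → answer = 58.
Result: 58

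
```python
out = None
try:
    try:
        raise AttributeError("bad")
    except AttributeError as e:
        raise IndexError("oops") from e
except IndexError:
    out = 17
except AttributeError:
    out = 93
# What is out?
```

Step-by-step execution trace:
1. Inner try raises AttributeError; inner `except AttributeError as e` catches it.
2. `raise IndexError(...) from e` raises IndexError (AttributeError is attached as __cause__, but only IndexError is active).
3. Outer `except IndexError` matches → out = 17.
4. `except AttributeError` is not reached.
Result: 17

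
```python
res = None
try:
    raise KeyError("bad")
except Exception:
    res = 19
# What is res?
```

Step-by-step execution trace:
1. `raise KeyError(...)` raises KeyError.
2. `except Exception` matches (KeyError is a subclass of Exception) → res = 19.
Result: 19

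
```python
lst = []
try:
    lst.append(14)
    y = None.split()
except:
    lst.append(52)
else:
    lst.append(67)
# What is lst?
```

Step-by-step execution trace:
1. try: `lst.append(14)` → lst = [14].
2. `y = None.split()` raises AttributeError.
3. bare `except` matches → `lst.append(52)` → lst = [14, 52].
4. `else` is skipped (an exception was raised).
Result: [14, 52]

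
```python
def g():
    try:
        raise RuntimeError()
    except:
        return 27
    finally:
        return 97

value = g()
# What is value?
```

Step-by-step execution trace:
1. `g()` enters try: `raise RuntimeError()` raises RuntimeError.
2. bare `except` matches → `return 27` sets pending return value 27.
3. Before returning, `finally: return 97` runs and overrides the pending return.
4. g() returns 97 → value = 97.
Result: 97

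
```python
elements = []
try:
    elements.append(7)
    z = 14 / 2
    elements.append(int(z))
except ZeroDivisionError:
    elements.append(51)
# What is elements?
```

Step-by-step execution trace:
1. try: `elements.append(7)` → elements = [7].
2. `z = 14 / 2` → z = 7.0. No exception raised.
3. `elements.append(int(z))` → elements = [7, 7].
4. `except ZeroDivisionError` is skipped (no exception was raised).
Result: [7, 7]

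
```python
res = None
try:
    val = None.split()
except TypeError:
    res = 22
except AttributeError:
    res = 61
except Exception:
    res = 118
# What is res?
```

Step-by-step execution trace:
1. `val = None.split()` raises AttributeError.
2. `except TypeError` does not match AttributeError; skipped.
3. `except AttributeError` matches → res = 61.
4. Remaining except clauses are skipped.
Result: 61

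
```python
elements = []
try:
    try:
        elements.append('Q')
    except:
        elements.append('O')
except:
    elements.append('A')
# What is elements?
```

Step-by-step execution trace:
1. Inner try: `elements.append('Q')` → elements = ['Q']. No exception raised.
2. Inner `except` is skipped.
3. Inner try completes normally; outer `except` is skipped.
Result: ['Q']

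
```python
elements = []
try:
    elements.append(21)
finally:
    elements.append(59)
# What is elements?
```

Step-by-step execution trace:
1. try: `elements.append(21)` → elements = [21].
2. The try body completes without raising.
3. finally always runs: `elements.append(59)` → elements = [21, 59].
Result: [21, 59]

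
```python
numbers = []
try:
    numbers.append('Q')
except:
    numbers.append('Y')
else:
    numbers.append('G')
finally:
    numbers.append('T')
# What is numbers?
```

Step-by-step execution trace:
1. try: `numbers.append('Q')` → numbers = ['Q']. No exception raised.
2. `except` is skipped.
3. `else` runs: `numbers.append('G')` → numbers = ['Q', 'G'].
4. `finally` always runs: `numbers.append('T')` → numbers = ['Q', 'G', 'T'].
Result: ['Q', 'G', 'T']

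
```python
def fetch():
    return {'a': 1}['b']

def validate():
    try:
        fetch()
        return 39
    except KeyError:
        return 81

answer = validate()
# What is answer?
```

Step-by-step execution trace:
1. `validate()` calls `fetch()`.
2. `fetch()` evaluates `{'a': 1}['b']`, which raises KeyError; it propagates to the caller.
3. `return 39` is not reached.
4. `except KeyError` in validate matches → returns 81.
5. answer = 81.
Result: 81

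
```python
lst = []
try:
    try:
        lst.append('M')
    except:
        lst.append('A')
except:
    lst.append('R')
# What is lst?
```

Step-by-step execution trace:
1. Inner try: `lst.append('M')` → lst = ['M']. No exception raised.
2. Inner `except` is skipped.
3. Inner try completes normally; outer `except` is skipped.
Result: ['M']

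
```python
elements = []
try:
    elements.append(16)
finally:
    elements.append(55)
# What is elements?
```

Step-by-step execution trace:
1. try: `elements.append(16)` → elements = [16].
2. The try body completes without raising.
3. finally always runs: `elements.append(55)` → elements = [16, 55].
Result: [16, 55]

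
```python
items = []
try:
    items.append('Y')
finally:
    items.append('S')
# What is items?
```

Step-by-step execution trace:
1. try: `items.append('Y')` → items = ['Y'].
2. The try body completes without raising.
3. finally always runs: `items.append('S')` → items = ['Y', 'S'].
Result: ['Y', 'S']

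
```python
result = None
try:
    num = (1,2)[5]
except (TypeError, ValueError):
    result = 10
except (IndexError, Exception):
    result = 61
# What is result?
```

Step-by-step execution trace:
1. `num = (1,2)[5]` raises IndexError.
2. `except (TypeError, ValueError)` does not match IndexError; skipped.
3. `except (IndexError, Exception)` matches (IndexError is in the tuple) → result = 61.
Result: 61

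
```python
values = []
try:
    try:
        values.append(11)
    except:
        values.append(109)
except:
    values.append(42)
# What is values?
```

Step-by-step execution trace:
1. Inner try: `values.append(11)` → values = [11]. No exception raised.
2. Inner `except` is skipped.
3. Inner try completes normally; outer `except` is skipped.
Result: [11]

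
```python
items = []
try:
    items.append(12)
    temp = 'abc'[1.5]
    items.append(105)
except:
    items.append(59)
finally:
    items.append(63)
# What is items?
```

Step-by-step execution trace:
1. try: `items.append(12)` → items = [12].
2. `temp = 'abc'[1.5]` raises TypeError; `items.append(105)` is not reached.
3. bare `except` matches → `items.append(59)` → items = [12, 59].
4. finally always runs: `items.append(63)` → items = [12, 59, 63].
Result: [12, 59, 63]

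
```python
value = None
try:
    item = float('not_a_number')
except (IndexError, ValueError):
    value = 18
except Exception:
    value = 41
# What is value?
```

Step-by-step execution trace:
1. `item = float('not_a_number')` raises ValueError.
2. `except (IndexError, ValueError)` matches (ValueError is in the tuple) → value = 18.
3. `except Exception` is not reached.
Result: 18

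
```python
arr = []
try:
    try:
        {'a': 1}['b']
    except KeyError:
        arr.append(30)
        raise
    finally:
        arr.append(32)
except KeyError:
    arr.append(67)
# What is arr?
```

Step-by-step execution trace:
1. Inner try: `{'a': 1}['b']` raises KeyError.
2. Inner `except KeyError` matches → `arr.append(30)` → arr = [30].
3. bare `raise` re-raises KeyError.
4. Inner `finally` runs during unwinding: `arr.append(32)` → arr = [30, 32].
5. Outer `except KeyError` matches → `arr.append(67)` → arr = [30, 32, 67].
Result: [30, 32, 67]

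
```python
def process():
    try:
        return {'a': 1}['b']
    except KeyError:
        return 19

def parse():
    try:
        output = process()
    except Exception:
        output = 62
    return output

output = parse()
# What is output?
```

Step-by-step execution trace:
1. `parse()` calls `process()`.
2. In process: `{'a': 1}['b']` raises KeyError; `except KeyError` catches it → returns 19.
3. In parse: `output = process()` → output = 19. No exception reaches parse.
4. `except Exception` is skipped; parse returns 19.
5. output = 19.
Result: 19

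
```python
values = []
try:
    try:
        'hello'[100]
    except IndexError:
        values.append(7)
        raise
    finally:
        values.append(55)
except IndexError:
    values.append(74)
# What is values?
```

Step-by-step execution trace:
1. Inner try: `'hello'[100]` raises IndexError.
2. Inner `except IndexError` matches → `values.append(7)` → values = [7].
3. bare `raise` re-raises IndexError.
4. Inner `finally` runs during unwinding: `values.append(55)` → values = [7, 55].
5. Outer `except IndexError` matches → `values.append(74)` → values = [7, 55, 74].
Result: [7, 55, 74]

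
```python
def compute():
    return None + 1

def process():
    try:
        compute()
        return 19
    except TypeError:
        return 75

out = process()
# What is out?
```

Step-by-step execution trace:
1. `process()` calls `compute()`.
2. `compute()` evaluates `None + 1`, which raises TypeError; it propagates to the caller.
3. `return 19` is not reached.
4. `except TypeError` in process matches → returns 75.
5. out = 75.
Result: 75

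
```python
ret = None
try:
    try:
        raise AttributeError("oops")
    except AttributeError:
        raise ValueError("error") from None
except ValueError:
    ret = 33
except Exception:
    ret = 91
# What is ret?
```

Step-by-step execution trace:
1. Inner try raises AttributeError; inner `except AttributeError` catches it.
2. `raise ValueError(...) from None` raises ValueError (from None suppresses __context__, but the active exception is still ValueError).
3. Outer `except ValueError` matches → ret = 33.
4. `except Exception` is not reached.
Result: 33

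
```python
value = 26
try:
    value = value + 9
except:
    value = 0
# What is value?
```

Step-by-step execution trace:
1. value starts at 26.
2. try: `value = value + 9` → value = 35. No exception raised.
3. `except` is skipped.
Result: 35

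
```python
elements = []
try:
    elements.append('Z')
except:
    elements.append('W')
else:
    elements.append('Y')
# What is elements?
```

Step-by-step execution trace:
1. try: `elements.append('Z')` → elements = ['Z']. No exception raised.
2. `except` is skipped.
3. `else` runs (try completed without exception): `elements.append('Y')` → elements = ['Z', 'Y'].
Result: ['Z', 'Y']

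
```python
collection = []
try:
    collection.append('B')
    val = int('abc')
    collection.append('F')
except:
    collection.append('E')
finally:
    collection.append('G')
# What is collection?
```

Step-by-step execution trace:
1. try: `collection.append('B')` → collection = ['B'].
2. `val = int('abc')` raises ValueError; `collection.append('F')` is not reached.
3. bare `except` matches → `collection.append('E')` → collection = ['B', 'E'].
4. finally always runs: `collection.append('G')` → collection = ['B', 'E', 'G'].
Result: ['B', 'E', 'G']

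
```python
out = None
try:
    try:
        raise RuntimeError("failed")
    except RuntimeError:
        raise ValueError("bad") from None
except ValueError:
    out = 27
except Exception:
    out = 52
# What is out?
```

Step-by-step execution trace:
1. Inner try raises RuntimeError; inner `except RuntimeError` catches it.
2. `raise ValueError(...) from None` raises ValueError (from None suppresses __context__, but the active exception is still ValueError).
3. Outer `except ValueError` matches → out = 27.
4. `except Exception` is not reached.
Result: 27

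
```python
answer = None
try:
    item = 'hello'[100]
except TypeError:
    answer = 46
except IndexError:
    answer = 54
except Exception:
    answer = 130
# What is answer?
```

Step-by-step execution trace:
1. `item = 'hello'[100]` raises IndexError.
2. `except TypeError` does not match IndexError; skipped.
3. `except IndexError` matches → answer = 54.
4. Remaining except clauses are skipped.
Result: 54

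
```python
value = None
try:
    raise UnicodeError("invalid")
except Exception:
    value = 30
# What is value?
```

Step-by-step execution trace:
1. `raise UnicodeError(...)` raises UnicodeError.
2. `except Exception` matches (UnicodeError is a subclass of Exception) → value = 30.
Result: 30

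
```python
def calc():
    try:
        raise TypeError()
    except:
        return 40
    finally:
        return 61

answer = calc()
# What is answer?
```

Step-by-step execution trace:
1. `calc()` enters try: `raise TypeError()` raises TypeError.
2. bare `except` matches → `return 40` sets pending return value 40.
3. Before returning, `finally: return 61` runs and overrides the pending return.
4. calc() returns 61 → answer = 61.
Result: 61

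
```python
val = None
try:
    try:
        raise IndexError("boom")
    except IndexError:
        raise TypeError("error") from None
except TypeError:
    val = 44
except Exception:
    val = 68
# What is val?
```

Step-by-step execution trace:
1. Inner try raises IndexError; inner `except IndexError` catches it.
2. `raise TypeError(...) from None` raises TypeError (from None suppresses __context__, but the active exception is still TypeError).
3. Outer `except TypeError` matches → val = 44.
4. `except Exception` is not reached.
Result: 44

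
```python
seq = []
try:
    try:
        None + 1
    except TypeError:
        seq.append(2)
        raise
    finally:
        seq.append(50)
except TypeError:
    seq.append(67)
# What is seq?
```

Step-by-step execution trace:
1. Inner try: `None + 1` raises TypeError.
2. Inner `except TypeError` matches → `seq.append(2)` → seq = [2].
3. bare `raise` re-raises TypeError.
4. Inner `finally` runs during unwinding: `seq.append(50)` → seq = [2, 50].
5. Outer `except TypeError` matches → `seq.append(67)` → seq = [2, 50, 67].
Result: [2, 50, 67]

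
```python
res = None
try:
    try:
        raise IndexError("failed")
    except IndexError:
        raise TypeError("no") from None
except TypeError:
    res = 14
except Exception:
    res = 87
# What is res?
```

Step-by-step execution trace:
1. Inner try raises IndexError; inner `except IndexError` catches it.
2. `raise TypeError(...) from None` raises TypeError (from None suppresses __context__, but the active exception is still TypeError).
3. Outer `except TypeError` matches → res = 14.
4. `except Exception` is not reached.
Result: 14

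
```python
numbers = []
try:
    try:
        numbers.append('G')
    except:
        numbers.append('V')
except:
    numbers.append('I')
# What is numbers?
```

Step-by-step execution trace:
1. Inner try: `numbers.append('G')` → numbers = ['G']. No exception raised.
2. Inner `except` is skipped.
3. Inner try completes normally; outer `except` is skipped.
Result: ['G']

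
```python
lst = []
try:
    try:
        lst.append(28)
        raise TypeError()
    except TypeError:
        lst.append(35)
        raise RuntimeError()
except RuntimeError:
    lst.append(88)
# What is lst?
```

Step-by-step execution trace:
1. Inner try: `lst.append(28)` → lst = [28].
2. `raise TypeError()` raises TypeError.
3. Inner `except TypeError` matches → `lst.append(35)` → lst = [28, 35].
4. `raise RuntimeError()` raises RuntimeError; propagates to outer try.
5. Outer `except RuntimeError` matches → `lst.append(88)` → lst = [28, 35, 88].
Result: [28, 35, 88]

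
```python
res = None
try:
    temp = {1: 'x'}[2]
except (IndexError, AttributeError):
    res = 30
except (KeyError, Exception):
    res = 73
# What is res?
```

Step-by-step execution trace:
1. `temp = {1: 'x'}[2]` raises KeyError.
2. `except (IndexError, AttributeError)` does not match KeyError; skipped.
3. `except (KeyError, Exception)` matches (KeyError is in the tuple) → res = 73.
Result: 73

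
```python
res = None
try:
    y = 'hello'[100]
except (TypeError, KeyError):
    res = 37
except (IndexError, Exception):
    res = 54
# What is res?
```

Step-by-step execution trace:
1. `y = 'hello'[100]` raises IndexError.
2. `except (TypeError, KeyError)` does not match IndexError; skipped.
3. `except (IndexError, Exception)` matches (IndexError is in the tuple) → res = 54.
Result: 54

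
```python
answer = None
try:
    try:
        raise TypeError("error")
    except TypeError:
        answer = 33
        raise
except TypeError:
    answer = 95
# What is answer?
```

Step-by-step execution trace:
1. Inner try: `raise TypeError("error")` raises TypeError.
2. Inner `except TypeError` matches → answer = 33.
3. bare `raise` re-raises the same TypeError.
4. Outer `except TypeError` matches → answer = 95.
Result: 95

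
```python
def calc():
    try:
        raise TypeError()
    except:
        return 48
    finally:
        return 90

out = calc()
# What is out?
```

Step-by-step execution trace:
1. `calc()` enters try: `raise TypeError()` raises TypeError.
2. bare `except` matches → `return 48` sets pending return value 48.
3. Before returning, `finally: return 90` runs and overrides the pending return.
4. calc() returns 90 → out = 90.
Result: 90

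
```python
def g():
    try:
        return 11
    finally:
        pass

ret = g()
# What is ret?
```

Step-by-step execution trace:
1. `g()` enters try: `return 11` sets pending return value 11.
2. Before returning, `finally: pass` runs (no effect).
3. g() returns 11 → ret = 11.
Result: 11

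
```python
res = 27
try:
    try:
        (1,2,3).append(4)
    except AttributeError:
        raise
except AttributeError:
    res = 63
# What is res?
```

Step-by-step execution trace:
1. Inner try: `(1,2,3).append(4)` raises AttributeError.
2. Inner `except AttributeError` matches; bare `raise` re-raises the same AttributeError.
3. Outer `except AttributeError` matches → res = 63.
Result: 63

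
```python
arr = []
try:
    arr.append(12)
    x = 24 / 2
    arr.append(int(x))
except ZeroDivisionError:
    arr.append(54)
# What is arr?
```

Step-by-step execution trace:
1. try: `arr.append(12)` → arr = [12].
2. `x = 24 / 2` → x = 12.0. No exception raised.
3. `arr.append(int(x))` → arr = [12, 12].
4. `except ZeroDivisionError` is skipped (no exception was raised).
Result: [12, 12]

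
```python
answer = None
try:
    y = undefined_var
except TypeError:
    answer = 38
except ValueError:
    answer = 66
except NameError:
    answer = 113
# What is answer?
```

Step-by-step execution trace:
1. `y = undefined_var` raises NameError.
2. `except TypeError` does not match NameError; skipped.
3. `except ValueError` does not match NameError; skipped.
4. `except NameError` matches → answer = 113.
Result: 113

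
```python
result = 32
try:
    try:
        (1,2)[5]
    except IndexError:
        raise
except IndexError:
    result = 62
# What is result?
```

Step-by-step execution trace:
1. Inner try: `(1,2)[5]` raises IndexError.
2. Inner `except IndexError` matches; bare `raise` re-raises the same IndexError.
3. Outer `except IndexError` matches → result = 62.
Result: 62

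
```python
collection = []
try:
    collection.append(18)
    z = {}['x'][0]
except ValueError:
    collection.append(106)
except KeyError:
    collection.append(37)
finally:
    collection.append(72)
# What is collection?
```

Step-by-step execution trace:
1. try: `collection.append(18)` → collection = [18].
2. `z = {}['x'][0]` raises KeyError.
3. `except ValueError` does not match KeyError; skipped.
4. `except KeyError` matches → `collection.append(37)` → collection = [18, 37].
5. finally always runs: `collection.append(72)` → collection = [18, 37, 72].
Result: [18, 37, 72]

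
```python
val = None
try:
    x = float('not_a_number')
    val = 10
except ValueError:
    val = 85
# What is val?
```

Step-by-step execution trace:
1. `x = float('not_a_number')` raises ValueError.
2. `val = 10` is not reached.
3. `except ValueError` matches → val = 85.
Result: 85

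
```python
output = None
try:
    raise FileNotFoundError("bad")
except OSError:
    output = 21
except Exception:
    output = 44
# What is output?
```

Step-by-step execution trace:
1. `raise FileNotFoundError(...)` raises FileNotFoundError.
2. `except OSError` matches (FileNotFoundError is a subclass of OSError) → output = 21.
3. `except Exception` is not reached.
Result: 21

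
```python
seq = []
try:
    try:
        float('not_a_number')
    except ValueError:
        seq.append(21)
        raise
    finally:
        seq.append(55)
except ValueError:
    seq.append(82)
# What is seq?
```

Step-by-step execution trace:
1. Inner try: `float('not_a_number')` raises ValueError.
2. Inner `except ValueError` matches → `seq.append(21)` → seq = [21].
3. bare `raise` re-raises ValueError.
4. Inner `finally` runs during unwinding: `seq.append(55)` → seq = [21, 55].
5. Outer `except ValueError` matches → `seq.append(82)` → seq = [21, 55, 82].
Result: [21, 55, 82]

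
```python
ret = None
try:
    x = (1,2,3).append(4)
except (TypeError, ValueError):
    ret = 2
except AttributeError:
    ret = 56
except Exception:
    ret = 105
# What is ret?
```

Step-by-step execution trace:
1. `x = (1,2,3).append(4)` raises AttributeError.
2. `except (TypeError, ValueError)` does not match AttributeError; skipped.
3. `except AttributeError` matches (exact type match) → ret = 56.
4. `except Exception` is not reached.
Result: 56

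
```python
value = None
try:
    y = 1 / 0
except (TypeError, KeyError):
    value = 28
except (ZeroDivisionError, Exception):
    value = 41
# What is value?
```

Step-by-step execution trace:
1. `y = 1 / 0` raises ZeroDivisionError.
2. `except (TypeError, KeyError)` does not match ZeroDivisionError; skipped.
3. `except (ZeroDivisionError, Exception)` matches (ZeroDivisionError is in the tuple) → value = 41.
Result: 41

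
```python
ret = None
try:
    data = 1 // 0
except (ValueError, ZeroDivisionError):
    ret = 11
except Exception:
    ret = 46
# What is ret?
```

Step-by-step execution trace:
1. `data = 1 // 0` raises ZeroDivisionError.
2. `except (ValueError, ZeroDivisionError)` matches (ZeroDivisionError is in the tuple) → ret = 11.
3. `except Exception` is not reached.
Result: 11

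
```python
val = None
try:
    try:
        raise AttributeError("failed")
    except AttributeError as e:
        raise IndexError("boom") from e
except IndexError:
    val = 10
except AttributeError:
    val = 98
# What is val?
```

Step-by-step execution trace:
1. Inner try raises AttributeError; inner `except AttributeError as e` catches it.
2. `raise IndexError(...) from e` raises IndexError (AttributeError is attached as __cause__, but only IndexError is active).
3. Outer `except IndexError` matches → val = 10.
4. `except AttributeError` is not reached.
Result: 10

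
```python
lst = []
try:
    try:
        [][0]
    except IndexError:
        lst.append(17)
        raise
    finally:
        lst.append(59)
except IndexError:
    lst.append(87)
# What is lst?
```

Step-by-step execution trace:
1. Inner try: `[][0]` raises IndexError.
2. Inner `except IndexError` matches → `lst.append(17)` → lst = [17].
3. bare `raise` re-raises IndexError.
4. Inner `finally` runs during unwinding: `lst.append(59)` → lst = [17, 59].
5. Outer `except IndexError` matches → `lst.append(87)` → lst = [17, 59, 87].
Result: [17, 59, 87]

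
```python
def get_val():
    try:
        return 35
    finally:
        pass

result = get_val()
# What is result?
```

Step-by-step execution trace:
1. `get_val()` enters try: `return 35` sets pending return value 35.
2. Before returning, `finally: pass` runs (no effect).
3. get_val() returns 35 → result = 35.
Result: 35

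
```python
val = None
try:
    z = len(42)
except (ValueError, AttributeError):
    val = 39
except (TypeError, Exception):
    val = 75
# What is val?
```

Step-by-step execution trace:
1. `z = len(42)` raises TypeError.
2. `except (ValueError, AttributeError)` does not match TypeError; skipped.
3. `except (TypeError, Exception)` matches (TypeError is in the tuple) → val = 75.
Result: 75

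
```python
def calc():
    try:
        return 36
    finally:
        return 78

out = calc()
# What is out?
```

Step-by-step execution trace:
1. `calc()` enters try: `return 36` sets pending return value 36.
2. Before returning, `finally: return 78` runs and overrides the pending return.
3. calc() returns 78 → out = 78.
Result: 78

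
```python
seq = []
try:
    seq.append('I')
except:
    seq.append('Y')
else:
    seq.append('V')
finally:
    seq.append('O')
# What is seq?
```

Step-by-step execution trace:
1. try: `seq.append('I')` → seq = ['I']. No exception raised.
2. `except` is skipped.
3. `else` runs: `seq.append('V')` → seq = ['I', 'V'].
4. `finally` always runs: `seq.append('O')` → seq = ['I', 'V', 'O'].
Result: ['I', 'V', 'O']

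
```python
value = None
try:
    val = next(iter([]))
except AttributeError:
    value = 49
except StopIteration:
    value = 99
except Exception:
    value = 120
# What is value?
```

Step-by-step execution trace:
1. `val = next(iter([]))` raises StopIteration.
2. `except AttributeError` does not match StopIteration; skipped.
3. `except StopIteration` matches → value = 99.
4. Remaining except clauses are skipped.
Result: 99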